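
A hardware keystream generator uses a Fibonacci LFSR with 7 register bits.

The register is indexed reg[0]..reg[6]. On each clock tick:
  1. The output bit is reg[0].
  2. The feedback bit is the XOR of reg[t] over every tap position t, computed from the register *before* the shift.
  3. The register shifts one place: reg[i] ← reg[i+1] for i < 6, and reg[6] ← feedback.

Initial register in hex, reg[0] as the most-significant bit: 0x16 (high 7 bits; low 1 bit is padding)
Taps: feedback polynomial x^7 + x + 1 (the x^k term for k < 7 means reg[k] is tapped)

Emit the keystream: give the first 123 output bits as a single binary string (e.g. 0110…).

step | reg (before) | out | fb
   0 | 0001011 | 0 | 0
   1 | 0010110 | 0 | 0
   2 | 0101100 | 0 | 1
   3 | 1011001 | 1 | 1
   4 | 0110011 | 0 | 1
   5 | 1100111 | 1 | 0
   6 | 1001110 | 1 | 1
   7 | 0011101 | 0 | 0
   8 | 0111010 | 0 | 1
   9 | 1110101 | 1 | 0
  10 | 1101010 | 1 | 0
  11 | 1010100 | 1 | 1
  12 | 0101001 | 0 | 1
  13 | 1010011 | 1 | 1
  14 | 0100111 | 0 | 1
  15 | 1001111 | 1 | 1
  16 | 0011111 | 0 | 0
  17 | 0111110 | 0 | 1
  18 | 1111101 | 1 | 0
  19 | 1111010 | 1 | 0
  20 | 1110100 | 1 | 0
  21 | 1101000 | 1 | 0
  22 | 1010000 | 1 | 1
  23 | 0100001 | 0 | 1
  24 | 1000011 | 1 | 1
  25 | 0000111 | 0 | 0
  26 | 0001110 | 0 | 0
  27 | 0011100 | 0 | 0
  28 | 0111000 | 0 | 1
  29 | 1110001 | 1 | 0
  30 | 1100010 | 1 | 0
  31 | 1000100 | 1 | 1
  32 | 0001001 | 0 | 0
  33 | 0010010 | 0 | 0
  34 | 0100100 | 0 | 1
  35 | 1001001 | 1 | 1
  36 | 0010011 | 0 | 0
  37 | 0100110 | 0 | 1
  38 | 1001101 | 1 | 1
  39 | 0011011 | 0 | 0
  40 | 0110110 | 0 | 1
  41 | 1101101 | 1 | 0
  42 | 1011010 | 1 | 1
  43 | 0110101 | 0 | 1
  44 | 1101011 | 1 | 0
  45 | 1010110 | 1 | 1
  46 | 0101101 | 0 | 1
  47 | 1011011 | 1 | 1
  48 | 0110111 | 0 | 1
  49 | 1101111 | 1 | 0
  50 | 1011110 | 1 | 1
  51 | 0111101 | 0 | 1
  52 | 1111011 | 1 | 0
  53 | 1110110 | 1 | 0
  54 | 1101100 | 1 | 0
  55 | 1011000 | 1 | 1
  56 | 0110001 | 0 | 1
  57 | 1100011 | 1 | 0
  58 | 1000110 | 1 | 1
  59 | 0001101 | 0 | 0
  60 | 0011010 | 0 | 0
  61 | 0110100 | 0 | 1
  62 | 1101001 | 1 | 0
  63 | 1010010 | 1 | 1
  64 | 0100101 | 0 | 1
  65 | 1001011 | 1 | 1
  66 | 0010111 | 0 | 0
  67 | 0101110 | 0 | 1
  68 | 1011101 | 1 | 1
  69 | 0111011 | 0 | 1
  70 | 1110111 | 1 | 0
  71 | 1101110 | 1 | 0
  72 | 1011100 | 1 | 1
  73 | 0111001 | 0 | 1
  74 | 1110011 | 1 | 0
  75 | 1100110 | 1 | 0
  76 | 1001100 | 1 | 1
  77 | 0011001 | 0 | 0
  78 | 0110010 | 0 | 1
  79 | 1100101 | 1 | 0
  80 | 1001010 | 1 | 1
  81 | 0010101 | 0 | 0
  82 | 0101010 | 0 | 1
  83 | 1010101 | 1 | 1
  84 | 0101011 | 0 | 1
  85 | 1010111 | 1 | 1
  86 | 0101111 | 0 | 1
  87 | 1011111 | 1 | 1
  88 | 0111111 | 0 | 1
  89 | 1111111 | 1 | 0
  90 | 1111110 | 1 | 0
  91 | 1111100 | 1 | 0
  92 | 1111000 | 1 | 0
  93 | 1110000 | 1 | 0
  94 | 1100000 | 1 | 0
  95 | 1000000 | 1 | 1
  96 | 0000001 | 0 | 0
  97 | 0000010 | 0 | 0
  98 | 0000100 | 0 | 0
  99 | 0001000 | 0 | 0
 100 | 0010000 | 0 | 0
 101 | 0100000 | 0 | 1
 102 | 1000001 | 1 | 1
 103 | 0000011 | 0 | 0
 104 | 0000110 | 0 | 0
 105 | 0001100 | 0 | 0
 106 | 0011000 | 0 | 0
 107 | 0110000 | 0 | 1
 108 | 1100001 | 1 | 0
 109 | 1000010 | 1 | 1
 110 | 0000101 | 0 | 0
 111 | 0001010 | 0 | 0
 112 | 0010100 | 0 | 0
 113 | 0101000 | 0 | 1
 114 | 1010001 | 1 | 1
 115 | 0100011 | 0 | 1
 116 | 1000111 | 1 | 1
 117 | 0001111 | 0 | 0
 118 | 0011110 | 0 | 0
 119 | 0111100 | 0 | 1
 120 | 1111001 | 1 | 0
 121 | 1110010 | 1 | 0
 122 | 1100100 | 1 | 0

000101100111010100111110100001110001001001101101011011110110001101001011101110011001010101111111000000100000110000101000111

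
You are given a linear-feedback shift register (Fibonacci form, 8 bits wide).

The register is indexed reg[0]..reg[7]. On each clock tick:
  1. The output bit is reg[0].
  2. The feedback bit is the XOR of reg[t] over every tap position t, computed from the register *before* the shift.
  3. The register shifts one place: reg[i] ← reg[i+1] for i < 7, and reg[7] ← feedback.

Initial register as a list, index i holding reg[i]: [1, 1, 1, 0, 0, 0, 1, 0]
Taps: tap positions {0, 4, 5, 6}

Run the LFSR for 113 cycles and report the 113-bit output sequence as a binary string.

k : reg_k → out_k, fb_k
0: 11100010 → 1, fb=0
1: 11000100 → 1, fb=0
2: 10001000 → 1, fb=0
3: 00010000 → 0, fb=0
4: 00100000 → 0, fb=0
5: 01000000 → 0, fb=0
6: 10000000 → 1, fb=1
7: 00000001 → 0, fb=0
8: 00000010 → 0, fb=1
9: 00000101 → 0, fb=1
10: 00001011 → 0, fb=0
11: 00010110 → 0, fb=0
12: 00101100 → 0, fb=0
13: 01011000 → 0, fb=1
14: 10110001 → 1, fb=1
15: 01100011 → 0, fb=1
16: 11000111 → 1, fb=1
17: 10001111 → 1, fb=0
18: 00011110 → 0, fb=1
19: 00111101 → 0, fb=0
20: 01111010 → 0, fb=0
21: 11110100 → 1, fb=0
22: 11101000 → 1, fb=0
23: 11010000 → 1, fb=1
24: 10100001 → 1, fb=1
25: 01000011 → 0, fb=1
26: 10000111 → 1, fb=1
27: 00001111 → 0, fb=1
28: 00011111 → 0, fb=1
29: 00111111 → 0, fb=1
30: 01111111 → 0, fb=1
31: 11111111 → 1, fb=0
32: 11111110 → 1, fb=0
33: 11111100 → 1, fb=1
34: 11111001 → 1, fb=0
35: 11110010 → 1, fb=0
36: 11100100 → 1, fb=0
37: 11001000 → 1, fb=0
38: 10010000 → 1, fb=1
39: 00100001 → 0, fb=0
40: 01000010 → 0, fb=1
41: 10000101 → 1, fb=0
42: 00001010 → 0, fb=0
43: 00010100 → 0, fb=1
44: 00101001 → 0, fb=1
45: 01010011 → 0, fb=1
46: 10100111 → 1, fb=1
47: 01001111 → 0, fb=1
48: 10011111 → 1, fb=0
49: 00111110 → 0, fb=1
50: 01111101 → 0, fb=0
51: 11111010 → 1, fb=1
52: 11110101 → 1, fb=0
53: 11101010 → 1, fb=1
54: 11010101 → 1, fb=0
55: 10101010 → 1, fb=1
56: 01010101 → 0, fb=1
57: 10101011 → 1, fb=1
58: 01010111 → 0, fb=0
59: 10101110 → 1, fb=0
60: 01011100 → 0, fb=0
61: 10111000 → 1, fb=0
62: 01110000 → 0, fb=0
63: 11100000 → 1, fb=1
64: 11000001 → 1, fb=1
65: 10000011 → 1, fb=0
66: 00000110 → 0, fb=0
67: 00001100 → 0, fb=0
68: 00011000 → 0, fb=1
69: 00110001 → 0, fb=0
70: 01100010 → 0, fb=1
71: 11000101 → 1, fb=0
72: 10001010 → 1, fb=1
73: 00010101 → 0, fb=1
74: 00101011 → 0, fb=0
75: 01010110 → 0, fb=0
76: 10101100 → 1, fb=1
77: 01011001 → 0, fb=1
78: 10110011 → 1, fb=0
79: 01100110 → 0, fb=0
80: 11001100 → 1, fb=1
81: 10011001 → 1, fb=0
82: 00110010 → 0, fb=1
83: 01100101 → 0, fb=1
84: 11001011 → 1, fb=1
85: 10010111 → 1, fb=1
86: 00101111 → 0, fb=1
87: 01011111 → 0, fb=1
88: 10111111 → 1, fb=0
89: 01111110 → 0, fb=1
90: 11111101 → 1, fb=1
91: 11111011 → 1, fb=1
92: 11110111 → 1, fb=1
93: 11101111 → 1, fb=0
94: 11011110 → 1, fb=0
95: 10111100 → 1, fb=1
96: 01111001 → 0, fb=1
97: 11110011 → 1, fb=0
98: 11100110 → 1, fb=1
99: 11001101 → 1, fb=1
100: 10011011 → 1, fb=1
101: 00110111 → 0, fb=0
102: 01101110 → 0, fb=1
103: 11011101 → 1, fb=1
104: 10111011 → 1, fb=1
105: 01110111 → 0, fb=0
106: 11101110 → 1, fb=0
107: 11011100 → 1, fb=1
108: 10111001 → 1, fb=0
109: 01110010 → 0, fb=1
110: 11100101 → 1, fb=0
111: 11001010 → 1, fb=1
112: 10010101 → 1, fb=0

11100010000000101100011110100001111111100100001010011111010101011100000110001010110011001011111101111001101110111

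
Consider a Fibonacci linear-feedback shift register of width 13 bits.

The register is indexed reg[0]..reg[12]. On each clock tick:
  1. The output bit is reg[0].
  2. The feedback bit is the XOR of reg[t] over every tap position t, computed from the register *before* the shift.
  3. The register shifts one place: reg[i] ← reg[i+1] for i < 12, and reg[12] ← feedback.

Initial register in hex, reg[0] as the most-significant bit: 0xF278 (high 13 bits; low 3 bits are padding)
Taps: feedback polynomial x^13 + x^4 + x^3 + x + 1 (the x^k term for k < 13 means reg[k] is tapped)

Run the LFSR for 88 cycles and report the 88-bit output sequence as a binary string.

1111001001111101000101011111011001110110011100100111000100010000010101011011100001000100

tick  register→output (feedback)
  0  1111001001111→1 (1)
  1  1110010011111→1 (0)
  2  1100100111110→1 (1)
  3  1001001111101→1 (0)
  4  0010011111010→0 (0)
  5  0100111110100→0 (0)
  6  1001111101000→1 (1)
  7  0011111010001→0 (0)
  8  0111110100010→0 (1)
  9  1111101000101→1 (0)
 10  1111010001010→1 (1)
 11  1110100010101→1 (1)
 12  1101000101011→1 (1)
 13  1010001010111→1 (1)
 14  0100010101111→0 (1)
 15  1000101011111→1 (0)
 16  0001010111110→0 (1)
 17  0010101111101→0 (1)
 18  0101011111011→0 (0)
 19  1010111110110→1 (0)
 20  0101111101100→0 (1)
 21  1011111011001→1 (1)
 22  0111110110011→0 (1)
 23  1111101100111→1 (0)
 24  1111011001110→1 (1)
 25  1110110011101→1 (1)
 26  1101100111011→1 (0)
 27  1011001110110→1 (0)
 28  0110011101100→0 (1)
 29  1100111011001→1 (1)
 30  1001110110011→1 (1)
 31  0011101100111→0 (0)
 32  0111011001110→0 (0)
 33  1110110011100→1 (1)
 34  1101100111001→1 (0)
 35  1011001110010→1 (0)
 36  0110011100100→0 (1)
 37  1100111001001→1 (1)
 38  1001110010011→1 (1)
 39  0011100100111→0 (0)
 40  0111001001110→0 (0)
 41  1110010011100→1 (0)
 42  1100100111000→1 (1)
 43  1001001110001→1 (0)
 44  0010011100010→0 (0)
 45  0100111000100→0 (0)
 46  1001110001000→1 (1)
 47  0011100010001→0 (0)
 48  0111000100010→0 (0)
 49  1110001000100→1 (0)
 50  1100010001000→1 (0)
 51  1000100010000→1 (0)
 52  0001000100000→0 (1)
 53  0010001000001→0 (0)
 54  0100010000010→0 (1)
 55  1000100000101→1 (0)
 56  0001000001010→0 (1)
 57  0010000010101→0 (0)
 58  0100000101010→0 (1)
 59  1000001010101→1 (1)
 60  0000010101011→0 (0)
 61  0000101010110→0 (1)
 62  0001010101101→0 (1)
 63  0010101011011→0 (1)
 64  0101010110111→0 (0)
 65  1010101101110→1 (0)
 66  0101011011100→0 (0)
 67  1010110111000→1 (0)
 68  0101101110000→0 (1)
 69  1011011100001→1 (0)
 70  0110111000010→0 (0)
 71  1101110000100→1 (0)
 72  1011100001000→1 (1)
 73  0111000010001→0 (0)
 74  1110000100010→1 (0)
 75  1100001000100→1 (0)
 76  1000010001000→1 (1)
 77  0000100010001→0 (1)
 78  0001000100011→0 (1)
 79  0010001000111→0 (0)
 80  0100010001110→0 (1)
 81  1000100011101→1 (0)
 82  0001000111010→0 (1)
 83  0010001110101→0 (0)
 84  0100011101010→0 (1)
 85  1000111010101→1 (0)
 86  0001110101010→0 (0)
 87  0011101010100→0 (0)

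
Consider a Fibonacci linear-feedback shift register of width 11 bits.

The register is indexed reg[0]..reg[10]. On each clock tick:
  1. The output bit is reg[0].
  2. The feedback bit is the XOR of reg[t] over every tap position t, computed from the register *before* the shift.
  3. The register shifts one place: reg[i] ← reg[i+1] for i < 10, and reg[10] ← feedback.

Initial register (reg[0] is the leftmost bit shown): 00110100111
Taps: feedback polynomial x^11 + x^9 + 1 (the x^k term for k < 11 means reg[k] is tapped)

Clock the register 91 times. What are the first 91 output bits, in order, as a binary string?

step | reg (before) | out | fb
   0 | 00110100111 | 0 | 1
   1 | 01101001111 | 0 | 1
   2 | 11010011111 | 1 | 0
   3 | 10100111110 | 1 | 0
   4 | 01001111100 | 0 | 0
   5 | 10011111000 | 1 | 1
   6 | 00111110001 | 0 | 0
   7 | 01111100010 | 0 | 1
   8 | 11111000101 | 1 | 1
   9 | 11110001011 | 1 | 0
  10 | 11100010110 | 1 | 0
  11 | 11000101100 | 1 | 1
  12 | 10001011001 | 1 | 1
  13 | 00010110011 | 0 | 1
  14 | 00101100111 | 0 | 1
  15 | 01011001111 | 0 | 1
  16 | 10110011111 | 1 | 0
  17 | 01100111110 | 0 | 1
  18 | 11001111101 | 1 | 1
  19 | 10011111011 | 1 | 0
  20 | 00111110110 | 0 | 1
  21 | 01111101101 | 0 | 0
  22 | 11111011010 | 1 | 0
  23 | 11110110100 | 1 | 1
  24 | 11101101001 | 1 | 1
  25 | 11011010011 | 1 | 0
  26 | 10110100110 | 1 | 0
  27 | 01101001100 | 0 | 0
  28 | 11010011000 | 1 | 1
  29 | 10100110001 | 1 | 1
  30 | 01001100011 | 0 | 1
  31 | 10011000111 | 1 | 0
  32 | 00110001110 | 0 | 1
  33 | 01100011101 | 0 | 0
  34 | 11000111010 | 1 | 0
  35 | 10001110100 | 1 | 1
  36 | 00011101001 | 0 | 0
  37 | 00111010010 | 0 | 1
  38 | 01110100101 | 0 | 0
  39 | 11101001010 | 1 | 0
  40 | 11010010100 | 1 | 1
  41 | 10100101001 | 1 | 1
  42 | 01001010011 | 0 | 1
  43 | 10010100111 | 1 | 0
  44 | 00101001110 | 0 | 1
  45 | 01010011101 | 0 | 0
  46 | 10100111010 | 1 | 0
  47 | 01001110100 | 0 | 0
  48 | 10011101000 | 1 | 1
  49 | 00111010001 | 0 | 0
  50 | 01110100010 | 0 | 1
  51 | 11101000101 | 1 | 1
  52 | 11010001011 | 1 | 0
  53 | 10100010110 | 1 | 0
  54 | 01000101100 | 0 | 0
  55 | 10001011000 | 1 | 1
  56 | 00010110001 | 0 | 0
  57 | 00101100010 | 0 | 1
  58 | 01011000101 | 0 | 0
  59 | 10110001010 | 1 | 0
  60 | 01100010100 | 0 | 0
  61 | 11000101000 | 1 | 1
  62 | 10001010001 | 1 | 1
  63 | 00010100011 | 0 | 1
  64 | 00101000111 | 0 | 1
  65 | 01010001111 | 0 | 1
  66 | 10100011111 | 1 | 0
  67 | 01000111110 | 0 | 1
  68 | 10001111101 | 1 | 1
  69 | 00011111011 | 0 | 1
  70 | 00111110111 | 0 | 1
  71 | 01111101111 | 0 | 1
  72 | 11111011111 | 1 | 0
  73 | 11110111110 | 1 | 0
  74 | 11101111100 | 1 | 1
  75 | 11011111001 | 1 | 1
  76 | 10111110011 | 1 | 0
  77 | 01111100110 | 0 | 1
  78 | 11111001101 | 1 | 1
  79 | 11110011011 | 1 | 0
  80 | 11100110110 | 1 | 0
  81 | 11001101100 | 1 | 1
  82 | 10011011001 | 1 | 1
  83 | 00110110011 | 0 | 1
  84 | 01101100111 | 0 | 1
  85 | 11011001111 | 1 | 0
  86 | 10110011110 | 1 | 0
  87 | 01100111100 | 0 | 0
  88 | 11001111000 | 1 | 1
  89 | 10011110001 | 1 | 1
  90 | 00111100011 | 0 | 1

0011010011111000101100111110110100110001110100101001110100010110001010001111101111100110110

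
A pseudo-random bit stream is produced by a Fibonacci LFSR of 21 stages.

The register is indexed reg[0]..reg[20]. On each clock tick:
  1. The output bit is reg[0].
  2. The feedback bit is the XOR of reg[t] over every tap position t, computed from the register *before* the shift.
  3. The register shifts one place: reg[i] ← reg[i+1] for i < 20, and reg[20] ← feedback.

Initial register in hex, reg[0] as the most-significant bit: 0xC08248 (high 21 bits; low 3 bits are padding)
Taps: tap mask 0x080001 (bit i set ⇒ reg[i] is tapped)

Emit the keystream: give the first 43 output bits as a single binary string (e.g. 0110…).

step | reg (before) | out | fb
   0 | 110000001000001001001 | 1 | 1
   1 | 100000010000010010011 | 1 | 0
   2 | 000000100000100100110 | 0 | 1
   3 | 000001000001001001101 | 0 | 0
   4 | 000010000010010011010 | 0 | 1
   5 | 000100000100100110101 | 0 | 0
   6 | 001000001001001101010 | 0 | 1
   7 | 010000010010011010101 | 0 | 0
   8 | 100000100100110101010 | 1 | 0
   9 | 000001001001101010100 | 0 | 0
  10 | 000010010011010101000 | 0 | 0
  11 | 000100100110101010000 | 0 | 0
  12 | 001001001101010100000 | 0 | 0
  13 | 010010011010101000000 | 0 | 0
  14 | 100100110101010000000 | 1 | 1
  15 | 001001101010100000001 | 0 | 0
  16 | 010011010101000000010 | 0 | 1
  17 | 100110101010000000101 | 1 | 1
  18 | 001101010100000001011 | 0 | 1
  19 | 011010101000000010111 | 0 | 1
  20 | 110101010000000101111 | 1 | 0
  21 | 101010100000001011110 | 1 | 0
  22 | 010101000000010111100 | 0 | 0
  23 | 101010000000101111000 | 1 | 1
  24 | 010100000001011110001 | 0 | 0
  25 | 101000000010111100010 | 1 | 0
  26 | 010000000101111000100 | 0 | 0
  27 | 100000001011110001000 | 1 | 1
  28 | 000000010111100010001 | 0 | 0
  29 | 000000101111000100010 | 0 | 1
  30 | 000001011110001000101 | 0 | 0
  31 | 000010111100010001010 | 0 | 1
  32 | 000101111000100010101 | 0 | 0
  33 | 001011110001000101010 | 0 | 1
  34 | 010111100010001010101 | 0 | 0
  35 | 101111000100010101010 | 1 | 0
  36 | 011110001000101010100 | 0 | 0
  37 | 111100010001010101000 | 1 | 1
  38 | 111000100010101010001 | 1 | 1
  39 | 110001000101010100011 | 1 | 0
  40 | 100010001010101000110 | 1 | 0
  41 | 000100010101010001100 | 0 | 0
  42 | 001000101010100011000 | 0 | 0

1100000010000010010011010101000000010111100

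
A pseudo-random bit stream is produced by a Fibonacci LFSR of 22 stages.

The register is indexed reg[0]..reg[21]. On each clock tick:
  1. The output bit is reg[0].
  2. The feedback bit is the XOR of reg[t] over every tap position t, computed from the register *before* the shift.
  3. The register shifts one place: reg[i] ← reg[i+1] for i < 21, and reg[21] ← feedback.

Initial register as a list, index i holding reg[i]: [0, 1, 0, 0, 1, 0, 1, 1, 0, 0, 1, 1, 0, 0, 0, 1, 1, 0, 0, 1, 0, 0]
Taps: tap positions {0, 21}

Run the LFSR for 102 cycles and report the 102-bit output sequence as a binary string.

step | reg (before) | out | fb
   0 | 0100101100110001100100 | 0 | 0
   1 | 1001011001100011001000 | 1 | 1
   2 | 0010110011000110010001 | 0 | 1
   3 | 0101100110001100100011 | 0 | 1
   4 | 1011001100011001000111 | 1 | 0
   5 | 0110011000110010001110 | 0 | 0
   6 | 1100110001100100011100 | 1 | 1
   7 | 1001100011001000111001 | 1 | 0
   8 | 0011000110010001110010 | 0 | 0
   9 | 0110001100100011100100 | 0 | 0
  10 | 1100011001000111001000 | 1 | 1
  11 | 1000110010001110010001 | 1 | 0
  12 | 0001100100011100100010 | 0 | 0
  13 | 0011001000111001000100 | 0 | 0
  14 | 0110010001110010001000 | 0 | 0
  15 | 1100100011100100010000 | 1 | 1
  16 | 1001000111001000100001 | 1 | 0
  17 | 0010001110010001000010 | 0 | 0
  18 | 0100011100100010000100 | 0 | 0
  19 | 1000111001000100001000 | 1 | 1
  20 | 0001110010001000010001 | 0 | 1
  21 | 0011100100010000100011 | 0 | 1
  22 | 0111001000100001000111 | 0 | 1
  23 | 1110010001000010001111 | 1 | 0
  24 | 1100100010000100011110 | 1 | 1
  25 | 1001000100001000111101 | 1 | 0
  26 | 0010001000010001111010 | 0 | 0
  27 | 0100010000100011110100 | 0 | 0
  28 | 1000100001000111101000 | 1 | 1
  29 | 0001000010001111010001 | 0 | 1
  30 | 0010000100011110100011 | 0 | 1
  31 | 0100001000111101000111 | 0 | 1
  32 | 1000010001111010001111 | 1 | 0
  33 | 0000100011110100011110 | 0 | 0
  34 | 0001000111101000111100 | 0 | 0
  35 | 0010001111010001111000 | 0 | 0
  36 | 0100011110100011110000 | 0 | 0
  37 | 1000111101000111100000 | 1 | 1
  38 | 0001111010001111000001 | 0 | 1
  39 | 0011110100011110000011 | 0 | 1
  40 | 0111101000111100000111 | 0 | 1
  41 | 1111010001111000001111 | 1 | 0
  42 | 1110100011110000011110 | 1 | 1
  43 | 1101000111100000111101 | 1 | 0
  44 | 1010001111000001111010 | 1 | 1
  45 | 0100011110000011110101 | 0 | 1
  46 | 1000111100000111101011 | 1 | 0
  47 | 0001111000001111010110 | 0 | 0
  48 | 0011110000011110101100 | 0 | 0
  49 | 0111100000111101011000 | 0 | 0
  50 | 1111000001111010110000 | 1 | 1
  51 | 1110000011110101100001 | 1 | 0
  52 | 1100000111101011000010 | 1 | 1
  53 | 1000001111010110000101 | 1 | 0
  54 | 0000011110101100001010 | 0 | 0
  55 | 0000111101011000010100 | 0 | 0
  56 | 0001111010110000101000 | 0 | 0
  57 | 0011110101100001010000 | 0 | 0
  58 | 0111101011000010100000 | 0 | 0
  59 | 1111010110000101000000 | 1 | 1
  60 | 1110101100001010000001 | 1 | 0
  61 | 1101011000010100000010 | 1 | 1
  62 | 1010110000101000000101 | 1 | 0
  63 | 0101100001010000001010 | 0 | 0
  64 | 1011000010100000010100 | 1 | 1
  65 | 0110000101000000101001 | 0 | 1
  66 | 1100001010000001010011 | 1 | 0
  67 | 1000010100000010100110 | 1 | 1
  68 | 0000101000000101001101 | 0 | 1
  69 | 0001010000001010011011 | 0 | 1
  70 | 0010100000010100110111 | 0 | 1
  71 | 0101000000101001101111 | 0 | 1
  72 | 1010000001010011011111 | 1 | 0
  73 | 0100000010100110111110 | 0 | 0
  74 | 1000000101001101111100 | 1 | 1
  75 | 0000001010011011111001 | 0 | 1
  76 | 0000010100110111110011 | 0 | 1
  77 | 0000101001101111100111 | 0 | 1
  78 | 0001010011011111001111 | 0 | 1
  79 | 0010100110111110011111 | 0 | 1
  80 | 0101001101111100111111 | 0 | 1
  81 | 1010011011111001111111 | 1 | 0
  82 | 0100110111110011111110 | 0 | 0
  83 | 1001101111100111111100 | 1 | 1
  84 | 0011011111001111111001 | 0 | 1
  85 | 0110111110011111110011 | 0 | 1
  86 | 1101111100111111100111 | 1 | 0
  87 | 1011111001111111001110 | 1 | 1
  88 | 0111110011111110011101 | 0 | 1
  89 | 1111100111111100111011 | 1 | 0
  90 | 1111001111111001110110 | 1 | 1
  91 | 1110011111110011101101 | 1 | 0
  92 | 1100111111100111011010 | 1 | 1
  93 | 1001111111001110110101 | 1 | 0
  94 | 0011111110011101101010 | 0 | 0
  95 | 0111111100111011010100 | 0 | 0
  96 | 1111111001110110101000 | 1 | 1
  97 | 1111110011101101010001 | 1 | 0
  98 | 1111100111011010100010 | 1 | 1
  99 | 1111001110110101000101 | 1 | 0
 100 | 1110011101101010001010 | 1 | 1
 101 | 1100111011010100010101 | 1 | 0

010010110011000110010001110010001000010001111010001111000001111010110000101000000101001101111100111111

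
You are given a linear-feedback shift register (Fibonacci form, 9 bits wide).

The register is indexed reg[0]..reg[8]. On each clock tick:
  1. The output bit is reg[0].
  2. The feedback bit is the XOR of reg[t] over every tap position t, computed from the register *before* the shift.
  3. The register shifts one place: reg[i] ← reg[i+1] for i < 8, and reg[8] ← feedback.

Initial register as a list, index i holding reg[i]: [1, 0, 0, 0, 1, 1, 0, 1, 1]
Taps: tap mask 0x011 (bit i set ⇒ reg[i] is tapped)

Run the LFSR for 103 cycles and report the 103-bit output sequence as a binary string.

tick  register→output (feedback)
  0  100011011→1 (0)
  1  000110110→0 (1)
  2  001101101→0 (0)
  3  011011010→0 (1)
  4  110110101→1 (0)
  5  101101010→1 (1)
  6  011010101→0 (1)
  7  110101011→1 (1)
  8  101010111→1 (0)
  9  010101110→0 (0)
 10  101011100→1 (0)
 11  010111000→0 (1)
 12  101110001→1 (0)
 13  011100010→0 (0)
 14  111000100→1 (1)
 15  110001001→1 (1)
 16  100010011→1 (0)
 17  000100110→0 (0)
 18  001001100→0 (0)
 19  010011000→0 (1)
 20  100110001→1 (0)
 21  001100010→0 (0)
 22  011000100→0 (0)
 23  110001000→1 (1)
 24  100010001→1 (0)
 25  000100010→0 (0)
 26  001000100→0 (0)
 27  010001000→0 (0)
 28  100010000→1 (0)
 29  000100000→0 (0)
 30  001000000→0 (0)
 31  010000000→0 (0)
 32  100000000→1 (1)
 33  000000001→0 (0)
 34  000000010→0 (0)
 35  000000100→0 (0)
 36  000001000→0 (0)
 37  000010000→0 (1)
 38  000100001→0 (0)
 39  001000010→0 (0)
 40  010000100→0 (0)
 41  100001000→1 (1)
 42  000010001→0 (1)
 43  000100011→0 (0)
 44  001000110→0 (0)
 45  010001100→0 (0)
 46  100011000→1 (0)
 47  000110000→0 (1)
 48  001100001→0 (0)
 49  011000010→0 (0)
 50  110000100→1 (1)
 51  100001001→1 (1)
 52  000010011→0 (1)
 53  000100111→0 (0)
 54  001001110→0 (0)
 55  010011100→0 (1)
 56  100111001→1 (0)
 57  001110010→0 (1)
 58  011100101→0 (0)
 59  111001010→1 (1)
 60  110010101→1 (0)
 61  100101010→1 (1)
 62  001010101→0 (1)
 63  010101011→0 (0)
 64  101010110→1 (0)
 65  010101100→0 (0)
 66  101011000→1 (0)
 67  010110000→0 (1)
 68  101100001→1 (1)
 69  011000011→0 (0)
 70  110000110→1 (1)
 71  100001101→1 (1)
 72  000011011→0 (1)
 73  000110111→0 (1)
 74  001101111→0 (0)
 75  011011110→0 (1)
 76  110111101→1 (0)
 77  101111010→1 (0)
 78  011110100→0 (1)
 79  111101001→1 (1)
 80  111010011→1 (0)
 81  110100110→1 (1)
 82  101001101→1 (1)
 83  010011011→0 (1)
 84  100110111→1 (0)
 85  001101110→0 (0)
 86  011011100→0 (1)
 87  110111001→1 (0)
 88  101110010→1 (0)
 89  011100100→0 (0)
 90  111001000→1 (1)
 91  110010001→1 (0)
 92  100100010→1 (1)
 93  001000101→0 (0)
 94  010001010→0 (0)
 95  100010100→1 (0)
 96  000101000→0 (0)
 97  001010000→0 (1)
 98  010100001→0 (0)
 99  101000010→1 (1)
100  010000101→0 (0)
101  100001010→1 (1)
102  000010101→0 (1)

1000110110101011100010011000100010000000010000100011000010011100101010110000110111101001101110010001010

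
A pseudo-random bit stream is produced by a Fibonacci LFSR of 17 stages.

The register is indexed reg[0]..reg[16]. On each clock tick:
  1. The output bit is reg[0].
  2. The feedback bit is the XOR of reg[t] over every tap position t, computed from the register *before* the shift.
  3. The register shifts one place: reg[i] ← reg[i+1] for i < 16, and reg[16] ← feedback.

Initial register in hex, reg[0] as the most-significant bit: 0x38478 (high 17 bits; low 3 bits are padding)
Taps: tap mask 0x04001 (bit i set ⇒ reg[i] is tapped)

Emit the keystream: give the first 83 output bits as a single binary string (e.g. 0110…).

k : reg_k → out_k, fb_k
0: 00111000010001111 → 0, fb=1
1: 01110000100011111 → 0, fb=1
2: 11100001000111111 → 1, fb=0
3: 11000010001111110 → 1, fb=0
4: 10000100011111100 → 1, fb=0
5: 00001000111111000 → 0, fb=0
6: 00010001111110000 → 0, fb=0
7: 00100011111100000 → 0, fb=0
8: 01000111111000000 → 0, fb=0
9: 10001111110000000 → 1, fb=1
10: 00011111100000001 → 0, fb=0
11: 00111111000000010 → 0, fb=0
12: 01111110000000100 → 0, fb=1
13: 11111100000001001 → 1, fb=1
14: 11111000000010011 → 1, fb=1
15: 11110000000100111 → 1, fb=0
16: 11100000001001110 → 1, fb=0
17: 11000000010011100 → 1, fb=0
18: 10000000100111000 → 1, fb=1
19: 00000001001110001 → 0, fb=0
20: 00000010011100010 → 0, fb=0
21: 00000100111000100 → 0, fb=1
22: 00001001110001001 → 0, fb=0
23: 00010011100010010 → 0, fb=0
24: 00100111000100100 → 0, fb=1
25: 01001110001001001 → 0, fb=0
26: 10011100010010010 → 1, fb=1
27: 00111000100100101 → 0, fb=1
28: 01110001001001011 → 0, fb=0
29: 11100010010010110 → 1, fb=0
30: 11000100100101100 → 1, fb=0
31: 10001001001011000 → 1, fb=1
32: 00010010010110001 → 0, fb=0
33: 00100100101100010 → 0, fb=0
34: 01001001011000100 → 0, fb=1
35: 10010010110001001 → 1, fb=1
36: 00100101100010011 → 0, fb=0
37: 01001011000100110 → 0, fb=1
38: 10010110001001101 → 1, fb=0
39: 00101100010011010 → 0, fb=0
40: 01011000100110100 → 0, fb=1
41: 10110001001101001 → 1, fb=1
42: 01100010011010011 → 0, fb=0
43: 11000100110100110 → 1, fb=0
44: 10001001101001100 → 1, fb=0
45: 00010011010011000 → 0, fb=0
46: 00100110100110000 → 0, fb=0
47: 01001101001100000 → 0, fb=0
48: 10011010011000000 → 1, fb=1
49: 00110100110000001 → 0, fb=0
50: 01101001100000010 → 0, fb=0
51: 11010011000000100 → 1, fb=0
52: 10100110000001000 → 1, fb=1
53: 01001100000010001 → 0, fb=0
54: 10011000000100010 → 1, fb=1
55: 00110000001000101 → 0, fb=1
56: 01100000010001011 → 0, fb=0
57: 11000000100010110 → 1, fb=0
58: 10000001000101100 → 1, fb=0
59: 00000010001011000 → 0, fb=0
60: 00000100010110000 → 0, fb=0
61: 00001000101100000 → 0, fb=0
62: 00010001011000000 → 0, fb=0
63: 00100010110000000 → 0, fb=0
64: 01000101100000000 → 0, fb=0
65: 10001011000000000 → 1, fb=1
66: 00010110000000001 → 0, fb=0
67: 00101100000000010 → 0, fb=0
68: 01011000000000100 → 0, fb=1
69: 10110000000001001 → 1, fb=1
70: 01100000000010011 → 0, fb=0
71: 11000000000100110 → 1, fb=0
72: 10000000001001100 → 1, fb=0
73: 00000000010011000 → 0, fb=0
74: 00000000100110000 → 0, fb=0
75: 00000001001100000 → 0, fb=0
76: 00000010011000000 → 0, fb=0
77: 00000100110000000 → 0, fb=0
78: 00001001100000000 → 0, fb=0
79: 00010011000000000 → 0, fb=0
80: 00100110000000000 → 0, fb=0
81: 01001100000000000 → 0, fb=0
82: 10011000000000000 → 1, fb=1

00111000010001111110000000100111000100100101100010011010011000000100010110000000001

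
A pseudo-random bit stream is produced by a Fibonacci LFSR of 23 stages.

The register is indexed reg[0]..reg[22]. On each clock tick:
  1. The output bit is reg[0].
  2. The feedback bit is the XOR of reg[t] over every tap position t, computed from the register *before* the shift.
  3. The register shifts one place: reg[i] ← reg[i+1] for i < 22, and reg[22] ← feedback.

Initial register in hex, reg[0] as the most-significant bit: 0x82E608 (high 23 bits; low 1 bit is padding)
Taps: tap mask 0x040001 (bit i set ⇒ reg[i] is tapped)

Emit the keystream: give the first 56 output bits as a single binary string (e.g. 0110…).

k : reg_k → out_k, fb_k
0: 10000010111001100000100 → 1, fb=1
1: 00000101110011000001001 → 0, fb=0
2: 00001011100110000010010 → 0, fb=1
3: 00010111001100000100101 → 0, fb=0
4: 00101110011000001001010 → 0, fb=0
5: 01011100110000010010100 → 0, fb=1
6: 10111001100000100101001 → 1, fb=1
7: 01110011000001001010011 → 0, fb=1
8: 11100110000010010100111 → 1, fb=1
9: 11001100000100101001111 → 1, fb=1
10: 10011000001001010011111 → 1, fb=0
11: 00110000010010100111110 → 0, fb=1
12: 01100000100101001111101 → 0, fb=1
13: 11000001001010011111011 → 1, fb=0
14: 10000010010100111110110 → 1, fb=0
15: 00000100101001111101100 → 0, fb=0
16: 00001001010011111011000 → 0, fb=1
17: 00010010100111110110001 → 0, fb=1
18: 00100101001111101100011 → 0, fb=0
19: 01001010011111011000110 → 0, fb=0
20: 10010100111110110001100 → 1, fb=1
21: 00101001111101100011001 → 0, fb=1
22: 01010011111011000110011 → 0, fb=1
23: 10100111110110001100111 → 1, fb=1
24: 01001111101100011001111 → 0, fb=0
25: 10011111011000110011110 → 1, fb=0
26: 00111110110001100111100 → 0, fb=1
27: 01111101100011001111001 → 0, fb=1
28: 11111011000110011110011 → 1, fb=0
29: 11110110001100111100110 → 1, fb=1
30: 11101100011001111001101 → 1, fb=1
31: 11011000110011110011011 → 1, fb=0
32: 10110001100111100110110 → 1, fb=0
33: 01100011001111001101100 → 0, fb=0
34: 11000110011110011011000 → 1, fb=0
35: 10001100111100110110000 → 1, fb=0
36: 00011001111001101100000 → 0, fb=0
37: 00110011110011011000000 → 0, fb=0
38: 01100111100110110000000 → 0, fb=0
39: 11001111001101100000000 → 1, fb=1
40: 10011110011011000000001 → 1, fb=1
41: 00111100110110000000011 → 0, fb=0
42: 01111001101100000000110 → 0, fb=0
43: 11110011011000000001100 → 1, fb=1
44: 11100110110000000011001 → 1, fb=0
45: 11001101100000000110010 → 1, fb=0
46: 10011011000000001100100 → 1, fb=1
47: 00110110000000011001001 → 0, fb=0
48: 01101100000000110010010 → 0, fb=1
49: 11011000000001100100101 → 1, fb=1
50: 10110000000011001001011 → 1, fb=1
51: 01100000000110010010111 → 0, fb=1
52: 11000000001100100101111 → 1, fb=1
53: 10000000011001001011111 → 1, fb=0
54: 00000000110010010111110 → 0, fb=1
55: 00000001100100101111101 → 0, fb=1

10000010111001100000100101001111101100011001111001101100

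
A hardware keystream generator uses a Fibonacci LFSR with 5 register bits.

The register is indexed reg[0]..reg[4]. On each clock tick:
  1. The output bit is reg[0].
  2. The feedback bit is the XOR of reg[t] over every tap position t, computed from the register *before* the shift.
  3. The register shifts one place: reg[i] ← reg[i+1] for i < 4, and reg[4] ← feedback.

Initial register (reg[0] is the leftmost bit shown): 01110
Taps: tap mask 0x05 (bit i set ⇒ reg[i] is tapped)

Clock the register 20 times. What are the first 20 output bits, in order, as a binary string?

step | reg (before) | out | fb
   0 | 01110 | 0 | 1
   1 | 11101 | 1 | 0
   2 | 11010 | 1 | 1
   3 | 10101 | 1 | 0
   4 | 01010 | 0 | 0
   5 | 10100 | 1 | 0
   6 | 01000 | 0 | 0
   7 | 10000 | 1 | 1
   8 | 00001 | 0 | 0
   9 | 00010 | 0 | 0
  10 | 00100 | 0 | 1
  11 | 01001 | 0 | 0
  12 | 10010 | 1 | 1
  13 | 00101 | 0 | 1
  14 | 01011 | 0 | 0
  15 | 10110 | 1 | 0
  16 | 01100 | 0 | 1
  17 | 11001 | 1 | 1
  18 | 10011 | 1 | 1
  19 | 00111 | 0 | 1

01110101000010010110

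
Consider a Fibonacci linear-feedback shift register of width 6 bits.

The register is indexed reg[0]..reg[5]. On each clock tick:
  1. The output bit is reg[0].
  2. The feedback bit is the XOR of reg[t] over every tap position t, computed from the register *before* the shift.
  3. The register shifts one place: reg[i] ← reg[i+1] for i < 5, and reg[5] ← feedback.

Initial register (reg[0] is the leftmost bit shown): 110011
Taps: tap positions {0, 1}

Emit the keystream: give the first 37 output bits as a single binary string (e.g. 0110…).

1100110101011111100000100001100010100

step | reg (before) | out | fb
   0 | 110011 | 1 | 0
   1 | 100110 | 1 | 1
   2 | 001101 | 0 | 0
   3 | 011010 | 0 | 1
   4 | 110101 | 1 | 0
   5 | 101010 | 1 | 1
   6 | 010101 | 0 | 1
   7 | 101011 | 1 | 1
   8 | 010111 | 0 | 1
   9 | 101111 | 1 | 1
  10 | 011111 | 0 | 1
  11 | 111111 | 1 | 0
  12 | 111110 | 1 | 0
  13 | 111100 | 1 | 0
  14 | 111000 | 1 | 0
  15 | 110000 | 1 | 0
  16 | 100000 | 1 | 1
  17 | 000001 | 0 | 0
  18 | 000010 | 0 | 0
  19 | 000100 | 0 | 0
  20 | 001000 | 0 | 0
  21 | 010000 | 0 | 1
  22 | 100001 | 1 | 1
  23 | 000011 | 0 | 0
  24 | 000110 | 0 | 0
  25 | 001100 | 0 | 0
  26 | 011000 | 0 | 1
  27 | 110001 | 1 | 0
  28 | 100010 | 1 | 1
  29 | 000101 | 0 | 0
  30 | 001010 | 0 | 0
  31 | 010100 | 0 | 1
  32 | 101001 | 1 | 1
  33 | 010011 | 0 | 1
  34 | 100111 | 1 | 1
  35 | 001111 | 0 | 0
  36 | 011110 | 0 | 1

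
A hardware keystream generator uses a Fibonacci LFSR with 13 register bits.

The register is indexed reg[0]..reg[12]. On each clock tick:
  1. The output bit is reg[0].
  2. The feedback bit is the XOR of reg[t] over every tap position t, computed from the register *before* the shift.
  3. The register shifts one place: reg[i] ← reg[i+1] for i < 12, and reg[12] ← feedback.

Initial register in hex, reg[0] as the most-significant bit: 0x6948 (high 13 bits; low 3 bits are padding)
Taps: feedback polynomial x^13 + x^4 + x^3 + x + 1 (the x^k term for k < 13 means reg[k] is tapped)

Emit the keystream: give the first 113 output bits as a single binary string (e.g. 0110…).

01101001010010110010100110110101011000010001010111010110011011010111100001011110011111111011010000110001111101100

step | reg (before) | out | fb
   0 | 0110100101001 | 0 | 0
   1 | 1101001010010 | 1 | 1
   2 | 1010010100101 | 1 | 1
   3 | 0100101001011 | 0 | 0
   4 | 1001010010110 | 1 | 0
   5 | 0010100101100 | 0 | 1
   6 | 0101001011001 | 0 | 0
   7 | 1010010110010 | 1 | 1
   8 | 0100101100101 | 0 | 0
   9 | 1001011001010 | 1 | 0
  10 | 0010110010100 | 0 | 1
  11 | 0101100101001 | 0 | 1
  12 | 1011001010011 | 1 | 0
  13 | 0110010100110 | 0 | 1
  14 | 1100101001101 | 1 | 1
  15 | 1001010011011 | 1 | 0
  16 | 0010100110110 | 0 | 1
  17 | 0101001101101 | 0 | 0
  18 | 1010011011010 | 1 | 1
  19 | 0100110110101 | 0 | 0
  20 | 1001101101010 | 1 | 1
  21 | 0011011010101 | 0 | 1
  22 | 0110110101011 | 0 | 0
  23 | 1101101010110 | 1 | 0
  24 | 1011010101100 | 1 | 0
  25 | 0110101011000 | 0 | 0
  26 | 1101010110000 | 1 | 1
  27 | 1010101100001 | 1 | 0
  28 | 0101011000010 | 0 | 0
  29 | 1010110000100 | 1 | 0
  30 | 0101100001000 | 0 | 1
  31 | 1011000010001 | 1 | 0
  32 | 0110000100010 | 0 | 1
  33 | 1100001000101 | 1 | 0
  34 | 1000010001010 | 1 | 1
  35 | 0000100010101 | 0 | 1
  36 | 0001000101011 | 0 | 1
  37 | 0010001010111 | 0 | 0
  38 | 0100010101110 | 0 | 1
  39 | 1000101011101 | 1 | 0
  40 | 0001010111010 | 0 | 1
  41 | 0010101110101 | 0 | 1
  42 | 0101011101011 | 0 | 0
  43 | 1010111010110 | 1 | 0
  44 | 0101110101100 | 0 | 1
  45 | 1011101011001 | 1 | 1
  46 | 0111010110011 | 0 | 0
  47 | 1110101100110 | 1 | 1
  48 | 1101011001101 | 1 | 1
  49 | 1010110011011 | 1 | 0
  50 | 0101100110110 | 0 | 1
  51 | 1011001101101 | 1 | 0
  52 | 0110011011010 | 0 | 1
  53 | 1100110110101 | 1 | 1
  54 | 1001101101011 | 1 | 1
  55 | 0011011010111 | 0 | 1
  56 | 0110110101111 | 0 | 0
  57 | 1101101011110 | 1 | 0
  58 | 1011010111100 | 1 | 0
  59 | 0110101111000 | 0 | 0
  60 | 1101011110000 | 1 | 1
  61 | 1010111100001 | 1 | 0
  62 | 0101111000010 | 0 | 1
  63 | 1011110000101 | 1 | 1
  64 | 0111100001011 | 0 | 1
  65 | 1111000010111 | 1 | 1
  66 | 1110000101111 | 1 | 0
  67 | 1100001011110 | 1 | 0
  68 | 1000010111100 | 1 | 1
  69 | 0000101111001 | 0 | 1
  70 | 0001011110011 | 0 | 1
  71 | 0010111100111 | 0 | 1
  72 | 0101111001111 | 0 | 1
  73 | 1011110011111 | 1 | 1
  74 | 0111100111111 | 0 | 1
  75 | 1111001111111 | 1 | 1
  76 | 1110011111111 | 1 | 0
  77 | 1100111111110 | 1 | 1
  78 | 1001111111101 | 1 | 1
  79 | 0011111111011 | 0 | 0
  80 | 0111111110110 | 0 | 1
  81 | 1111111101101 | 1 | 0
  82 | 1111111011010 | 1 | 0
  83 | 1111110110100 | 1 | 0
  84 | 1111101101000 | 1 | 0
  85 | 1111011010000 | 1 | 1
  86 | 1110110100001 | 1 | 1
  87 | 1101101000011 | 1 | 0
  88 | 1011010000110 | 1 | 0
  89 | 0110100001100 | 0 | 0
  90 | 1101000011000 | 1 | 1
  91 | 1010000110001 | 1 | 1
  92 | 0100001100011 | 0 | 1
  93 | 1000011000111 | 1 | 1
  94 | 0000110001111 | 0 | 1
  95 | 0001100011111 | 0 | 0
  96 | 0011000111110 | 0 | 1
  97 | 0110001111101 | 0 | 1
  98 | 1100011111011 | 1 | 0
  99 | 1000111110110 | 1 | 0
 100 | 0001111101100 | 0 | 0
 101 | 0011111011000 | 0 | 0
 102 | 0111110110000 | 0 | 1
 103 | 1111101100001 | 1 | 0
 104 | 1111011000010 | 1 | 1
 105 | 1110110000101 | 1 | 1
 106 | 1101100001011 | 1 | 0
 107 | 1011000010110 | 1 | 0
 108 | 0110000101100 | 0 | 1
 109 | 1100001011001 | 1 | 0
 110 | 1000010110010 | 1 | 1
 111 | 0000101100101 | 0 | 1
 112 | 0001011001011 | 0 | 1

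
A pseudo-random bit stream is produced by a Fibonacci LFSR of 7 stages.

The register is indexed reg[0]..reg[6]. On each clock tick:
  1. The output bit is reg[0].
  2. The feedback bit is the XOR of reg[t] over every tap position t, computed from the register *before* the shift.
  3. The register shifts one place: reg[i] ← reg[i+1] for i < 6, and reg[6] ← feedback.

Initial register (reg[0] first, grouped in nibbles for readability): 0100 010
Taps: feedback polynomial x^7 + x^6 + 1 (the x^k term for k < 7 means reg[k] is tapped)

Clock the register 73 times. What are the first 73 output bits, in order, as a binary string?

0100010011110001010000110000010000001111111010101001100111011101001011000

tick  register→output (feedback)
  0  0100010→0 (0)
  1  1000100→1 (1)
  2  0001001→0 (1)
  3  0010011→0 (1)
  4  0100111→0 (1)
  5  1001111→1 (0)
  6  0011110→0 (0)
  7  0111100→0 (0)
  8  1111000→1 (1)
  9  1110001→1 (0)
 10  1100010→1 (1)
 11  1000101→1 (0)
 12  0001010→0 (0)
 13  0010100→0 (0)
 14  0101000→0 (0)
 15  1010000→1 (1)
 16  0100001→0 (1)
 17  1000011→1 (0)
 18  0000110→0 (0)
 19  0001100→0 (0)
 20  0011000→0 (0)
 21  0110000→0 (0)
 22  1100000→1 (1)
 23  1000001→1 (0)
 24  0000010→0 (0)
 25  0000100→0 (0)
 26  0001000→0 (0)
 27  0010000→0 (0)
 28  0100000→0 (0)
 29  1000000→1 (1)
 30  0000001→0 (1)
 31  0000011→0 (1)
 32  0000111→0 (1)
 33  0001111→0 (1)
 34  0011111→0 (1)
 35  0111111→0 (1)
 36  1111111→1 (0)
 37  1111110→1 (1)
 38  1111101→1 (0)
 39  1111010→1 (1)
 40  1110101→1 (0)
 41  1101010→1 (1)
 42  1010101→1 (0)
 43  0101010→0 (0)
 44  1010100→1 (1)
 45  0101001→0 (1)
 46  1010011→1 (0)
 47  0100110→0 (0)
 48  1001100→1 (1)
 49  0011001→0 (1)
 50  0110011→0 (1)
 51  1100111→1 (0)
 52  1001110→1 (1)
 53  0011101→0 (1)
 54  0111011→0 (1)
 55  1110111→1 (0)
 56  1101110→1 (1)
 57  1011101→1 (0)
 58  0111010→0 (0)
 59  1110100→1 (1)
 60  1101001→1 (0)
 61  1010010→1 (1)
 62  0100101→0 (1)
 63  1001011→1 (0)
 64  0010110→0 (0)
 65  0101100→0 (0)
 66  1011000→1 (1)
 67  0110001→0 (1)
 68  1100011→1 (0)
 69  1000110→1 (1)
 70  0001101→0 (1)
 71  0011011→0 (1)
 72  0110111→0 (1)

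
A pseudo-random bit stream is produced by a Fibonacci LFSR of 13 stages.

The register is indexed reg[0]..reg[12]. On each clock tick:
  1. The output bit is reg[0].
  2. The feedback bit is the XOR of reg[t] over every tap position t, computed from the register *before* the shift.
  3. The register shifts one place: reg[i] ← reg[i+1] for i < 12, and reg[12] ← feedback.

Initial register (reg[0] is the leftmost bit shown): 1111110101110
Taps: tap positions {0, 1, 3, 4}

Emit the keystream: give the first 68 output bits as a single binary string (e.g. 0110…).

tick  register→output (feedback)
  0  1111110101110→1 (0)
  1  1111101011100→1 (0)
  2  1111010111000→1 (1)
  3  1110101110001→1 (1)
  4  1101011100011→1 (1)
  5  1010111000111→1 (0)
  6  0101110001110→0 (1)
  7  1011100011101→1 (1)
  8  0111000111011→0 (0)
  9  1110001110110→1 (0)
 10  1100011101100→1 (0)
 11  1000111011000→1 (0)
 12  0001110110000→0 (0)
 13  0011101100000→0 (0)
 14  0111011000000→0 (0)
 15  1110110000000→1 (1)
 16  1101100000001→1 (0)
 17  1011000000010→1 (0)
 18  0110000000100→0 (1)
 19  1100000001001→1 (0)
 20  1000000010010→1 (1)
 21  0000000100101→0 (0)
 22  0000001001010→0 (0)
 23  0000010010100→0 (0)
 24  0000100101000→0 (1)
 25  0001001010001→0 (1)
 26  0010010100011→0 (0)
 27  0100101000110→0 (0)
 28  1001010001100→1 (0)
 29  0010100011000→0 (1)
 30  0101000110001→0 (0)
 31  1010001100010→1 (1)
 32  0100011000101→0 (1)
 33  1000110001011→1 (0)
 34  0001100010110→0 (0)
 35  0011000101100→0 (1)
 36  0110001011001→0 (1)
 37  1100010110011→1 (0)
 38  1000101100110→1 (0)
 39  0001011001100→0 (1)
 40  0010110011001→0 (1)
 41  0101100110011→0 (1)
 42  1011001100111→1 (0)
 43  0110011001110→0 (1)
 44  1100110011101→1 (1)
 45  1001100111011→1 (1)
 46  0011001110111→0 (1)
 47  0110011101111→0 (1)
 48  1100111011111→1 (1)
 49  1001110111111→1 (1)
 50  0011101111111→0 (0)
 51  0111011111110→0 (0)
 52  1110111111100→1 (1)
 53  1101111111001→1 (0)
 54  1011111110010→1 (1)
 55  0111111100101→0 (1)
 56  1111111001011→1 (0)
 57  1111110010110→1 (0)
 58  1111100101100→1 (0)
 59  1111001011000→1 (1)
 60  1110010110001→1 (0)
 61  1100101100010→1 (1)
 62  1001011000101→1 (0)
 63  0010110001010→0 (1)
 64  0101100010101→0 (1)
 65  1011000101011→1 (0)
 66  0110001010110→0 (1)
 67  1100010101101→1 (0)

11111101011100011101100000001001010001100010110011001110111111100101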